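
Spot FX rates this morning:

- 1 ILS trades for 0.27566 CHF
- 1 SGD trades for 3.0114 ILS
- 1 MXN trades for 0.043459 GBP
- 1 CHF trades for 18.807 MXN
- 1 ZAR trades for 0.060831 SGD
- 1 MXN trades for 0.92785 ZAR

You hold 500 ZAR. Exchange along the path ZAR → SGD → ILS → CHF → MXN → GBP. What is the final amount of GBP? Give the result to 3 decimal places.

500 ZAR × 0.060831 = 30.4155 SGD
30.4155 SGD × 3.0114 = 91.5932367 ILS
91.5932367 ILS × 0.27566 = 25.248591628722 CHF
25.248591628722 CHF × 18.807 = 474.850262761374654 MXN
474.850262761374654 MXN × 0.043459 = 20.636517569346581088186 GBP

20.637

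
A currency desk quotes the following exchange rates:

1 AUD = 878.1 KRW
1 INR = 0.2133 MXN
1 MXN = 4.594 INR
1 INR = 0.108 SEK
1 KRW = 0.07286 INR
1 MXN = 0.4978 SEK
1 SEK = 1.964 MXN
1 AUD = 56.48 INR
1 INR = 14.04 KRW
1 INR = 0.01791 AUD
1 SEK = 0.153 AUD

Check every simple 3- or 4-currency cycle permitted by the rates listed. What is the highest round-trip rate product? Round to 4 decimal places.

1.1459

AUD→KRW→INR→AUD: 878.1 × 0.07286 × 0.01791 = 1.14585
AUD→KRW→INR→SEK→AUD: 878.1 × 0.07286 × 0.108 × 0.153 = 1.05718
INR→SEK→MXN→INR: 0.108 × 1.964 × 4.594 = 0.97444
AUD→INR→SEK→AUD: 56.48 × 0.108 × 0.153 = 0.93328
AUD→INR→MXN→SEK→AUD: 56.48 × 0.2133 × 0.4978 × 0.153 = 0.91755
Maximum is AUD→KRW→INR→AUD at 1.1459; arbitrage exists.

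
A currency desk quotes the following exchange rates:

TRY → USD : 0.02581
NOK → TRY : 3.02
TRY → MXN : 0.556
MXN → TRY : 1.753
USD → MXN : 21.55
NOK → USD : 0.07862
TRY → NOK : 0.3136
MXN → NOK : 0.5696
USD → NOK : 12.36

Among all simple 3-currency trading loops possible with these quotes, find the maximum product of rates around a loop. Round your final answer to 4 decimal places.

0.9750

TRY→USD→MXN→TRY: 0.02581 × 21.55 × 1.753 = 0.97503
NOK→USD→MXN→NOK: 0.07862 × 21.55 × 0.5696 = 0.96505
TRY→USD→NOK→TRY: 0.02581 × 12.36 × 3.02 = 0.96342
TRY→MXN→NOK→TRY: 0.556 × 0.5696 × 3.02 = 0.95643
Maximum is TRY→USD→MXN→TRY at 0.9750; no arbitrage — every cycle loses value.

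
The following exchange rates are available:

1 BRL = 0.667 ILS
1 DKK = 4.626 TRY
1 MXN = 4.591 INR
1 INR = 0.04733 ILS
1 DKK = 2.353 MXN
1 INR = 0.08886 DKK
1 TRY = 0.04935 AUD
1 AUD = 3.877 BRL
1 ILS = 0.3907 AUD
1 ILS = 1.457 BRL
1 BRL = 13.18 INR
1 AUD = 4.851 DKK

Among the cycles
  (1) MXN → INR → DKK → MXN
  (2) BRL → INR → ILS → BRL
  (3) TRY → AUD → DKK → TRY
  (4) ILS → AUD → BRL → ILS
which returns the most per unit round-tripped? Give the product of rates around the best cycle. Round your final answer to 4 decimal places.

(1) 4.591 × 0.08886 × 2.353 = 0.95992
(2) 13.18 × 0.04733 × 1.457 = 0.90889
(3) 0.04935 × 4.851 × 4.626 = 1.10745
(4) 0.3907 × 3.877 × 0.667 = 1.01033
Highest is cycle (3) at 1.1074 (>1, arbitrage).

1.1074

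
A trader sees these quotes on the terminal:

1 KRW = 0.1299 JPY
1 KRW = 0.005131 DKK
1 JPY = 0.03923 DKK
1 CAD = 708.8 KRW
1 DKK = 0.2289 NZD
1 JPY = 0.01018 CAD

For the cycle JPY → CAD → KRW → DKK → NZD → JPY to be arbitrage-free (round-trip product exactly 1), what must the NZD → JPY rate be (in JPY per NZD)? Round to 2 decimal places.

Known legs of the cycle: 0.01018 × 708.8 × 0.005131 × 0.2289 = 0.0084746016682656
For no arbitrage the full-cycle product must be 1, so the missing rate is 1 / 0.0084746016682656 ≈ 117.9996.

118.00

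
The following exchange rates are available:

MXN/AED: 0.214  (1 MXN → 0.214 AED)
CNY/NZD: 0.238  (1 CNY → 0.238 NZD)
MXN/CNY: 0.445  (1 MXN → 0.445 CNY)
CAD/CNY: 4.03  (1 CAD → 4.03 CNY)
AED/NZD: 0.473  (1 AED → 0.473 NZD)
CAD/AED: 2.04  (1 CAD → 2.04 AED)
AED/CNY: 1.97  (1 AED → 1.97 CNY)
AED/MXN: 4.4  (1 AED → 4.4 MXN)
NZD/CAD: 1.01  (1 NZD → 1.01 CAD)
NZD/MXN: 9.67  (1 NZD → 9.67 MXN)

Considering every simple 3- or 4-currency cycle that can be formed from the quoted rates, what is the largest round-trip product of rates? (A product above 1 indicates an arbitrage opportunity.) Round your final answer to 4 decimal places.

NZD→MXN→CNY→NZD: 9.67 × 0.445 × 0.238 = 1.02415
NZD→MXN→AED→NZD: 9.67 × 0.214 × 0.473 = 0.97882
NZD→CAD→AED→NZD: 1.01 × 2.04 × 0.473 = 0.97457
NZD→MXN→AED→CNY→NZD: 9.67 × 0.214 × 1.97 × 0.238 = 0.97025
NZD→CAD→CNY→NZD: 1.01 × 4.03 × 0.238 = 0.96873
NZD→CAD→AED→CNY→NZD: 1.01 × 2.04 × 1.97 × 0.238 = 0.96604
Maximum is NZD→MXN→CNY→NZD at 1.0241; arbitrage exists.

1.0241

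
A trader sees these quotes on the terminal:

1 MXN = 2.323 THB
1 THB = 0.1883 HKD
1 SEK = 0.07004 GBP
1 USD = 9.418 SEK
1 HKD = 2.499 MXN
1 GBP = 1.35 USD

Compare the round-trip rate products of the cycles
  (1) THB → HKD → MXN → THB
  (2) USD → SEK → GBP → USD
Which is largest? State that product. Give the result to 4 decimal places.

1.0931

(1) 0.1883 × 2.499 × 2.323 = 1.09311
(2) 9.418 × 0.07004 × 1.35 = 0.89051
Highest is cycle (1) at 1.0931 (>1, arbitrage).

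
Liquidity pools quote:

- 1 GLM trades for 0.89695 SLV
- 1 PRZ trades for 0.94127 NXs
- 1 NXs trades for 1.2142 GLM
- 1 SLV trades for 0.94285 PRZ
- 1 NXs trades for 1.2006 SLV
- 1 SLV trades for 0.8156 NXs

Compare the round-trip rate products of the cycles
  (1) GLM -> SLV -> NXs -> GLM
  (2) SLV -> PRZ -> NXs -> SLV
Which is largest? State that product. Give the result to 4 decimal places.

(1) 0.89695 × 0.8156 × 1.2142 = 0.88825
(2) 0.94285 × 0.94127 × 1.2006 = 1.06550
Highest is cycle (2) at 1.0655 (>1, arbitrage).

1.0655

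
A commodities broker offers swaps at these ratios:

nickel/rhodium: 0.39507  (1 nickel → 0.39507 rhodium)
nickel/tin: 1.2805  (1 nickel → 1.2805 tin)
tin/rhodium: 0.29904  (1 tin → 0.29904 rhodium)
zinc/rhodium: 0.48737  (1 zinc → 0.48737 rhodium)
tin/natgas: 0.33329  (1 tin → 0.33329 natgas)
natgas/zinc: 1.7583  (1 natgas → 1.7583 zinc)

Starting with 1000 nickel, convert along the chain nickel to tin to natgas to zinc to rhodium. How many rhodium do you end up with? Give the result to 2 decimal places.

365.72

1000 nickel × 1.2805 = 1280.5 tin
1280.5 tin × 0.33329 = 426.777845 natgas
426.777845 natgas × 1.7583 = 750.4034848635 zinc
750.4034848635 zinc × 0.48737 = 365.724146417923995 rhodium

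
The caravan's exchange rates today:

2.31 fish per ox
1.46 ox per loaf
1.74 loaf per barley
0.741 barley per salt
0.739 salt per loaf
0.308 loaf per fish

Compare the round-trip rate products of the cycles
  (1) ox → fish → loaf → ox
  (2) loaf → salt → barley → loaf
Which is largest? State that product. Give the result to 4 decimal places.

1.0388

(1) 2.31 × 0.308 × 1.46 = 1.03876
(2) 0.739 × 0.741 × 1.74 = 0.95282
Highest is cycle (1) at 1.0388 (>1, arbitrage).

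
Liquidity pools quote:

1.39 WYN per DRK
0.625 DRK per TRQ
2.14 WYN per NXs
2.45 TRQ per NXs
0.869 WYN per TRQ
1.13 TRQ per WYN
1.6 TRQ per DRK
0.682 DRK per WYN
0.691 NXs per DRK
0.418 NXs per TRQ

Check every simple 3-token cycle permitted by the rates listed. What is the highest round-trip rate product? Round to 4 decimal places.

DRK→NXs→TRQ→DRK: 0.691 × 2.45 × 0.625 = 1.05809
WYN→TRQ→NXs→WYN: 1.13 × 0.418 × 2.14 = 1.01081
DRK→NXs→WYN→DRK: 0.691 × 2.14 × 0.682 = 1.00850
DRK→WYN→TRQ→DRK: 1.39 × 1.13 × 0.625 = 0.98169
DRK→TRQ→WYN→DRK: 1.6 × 0.869 × 0.682 = 0.94825
Maximum is DRK→NXs→TRQ→DRK at 1.0581; arbitrage exists.

1.0581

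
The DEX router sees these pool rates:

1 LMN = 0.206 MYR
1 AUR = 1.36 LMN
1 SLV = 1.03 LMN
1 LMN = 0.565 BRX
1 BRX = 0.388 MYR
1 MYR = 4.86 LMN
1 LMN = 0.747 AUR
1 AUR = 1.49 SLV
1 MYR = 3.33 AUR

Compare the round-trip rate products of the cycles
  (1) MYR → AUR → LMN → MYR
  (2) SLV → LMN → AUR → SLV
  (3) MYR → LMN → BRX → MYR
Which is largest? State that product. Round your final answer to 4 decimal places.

1.1464

(1) 3.33 × 1.36 × 0.206 = 0.93293
(2) 1.03 × 0.747 × 1.49 = 1.14642
(3) 4.86 × 0.565 × 0.388 = 1.06541
Highest is cycle (2) at 1.1464 (>1, arbitrage).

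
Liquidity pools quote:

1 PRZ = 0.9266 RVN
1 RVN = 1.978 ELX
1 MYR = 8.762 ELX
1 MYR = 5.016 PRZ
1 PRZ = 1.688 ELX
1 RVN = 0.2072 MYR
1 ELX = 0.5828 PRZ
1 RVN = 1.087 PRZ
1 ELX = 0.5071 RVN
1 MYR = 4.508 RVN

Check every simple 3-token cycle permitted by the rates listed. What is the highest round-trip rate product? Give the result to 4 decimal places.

1.0682

ELX→PRZ→RVN→ELX: 0.5828 × 0.9266 × 1.978 = 1.06816
MYR→PRZ→RVN→MYR: 5.016 × 0.9266 × 0.2072 = 0.96303
ELX→RVN→PRZ→ELX: 0.5071 × 1.087 × 1.688 = 0.93046
MYR→ELX→RVN→MYR: 8.762 × 0.5071 × 0.2072 = 0.92063
Maximum is ELX→PRZ→RVN→ELX at 1.0682; arbitrage exists.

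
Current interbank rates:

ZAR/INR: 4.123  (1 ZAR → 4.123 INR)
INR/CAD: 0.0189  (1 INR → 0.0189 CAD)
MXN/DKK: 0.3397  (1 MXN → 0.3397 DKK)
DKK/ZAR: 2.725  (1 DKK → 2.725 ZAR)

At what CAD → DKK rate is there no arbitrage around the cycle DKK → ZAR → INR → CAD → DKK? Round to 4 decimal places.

Known legs of the cycle: 2.725 × 4.123 × 0.0189 = 0.2123448075
For no arbitrage the full-cycle product must be 1, so the missing rate is 1 / 0.2123448075 ≈ 4.709322.

4.7093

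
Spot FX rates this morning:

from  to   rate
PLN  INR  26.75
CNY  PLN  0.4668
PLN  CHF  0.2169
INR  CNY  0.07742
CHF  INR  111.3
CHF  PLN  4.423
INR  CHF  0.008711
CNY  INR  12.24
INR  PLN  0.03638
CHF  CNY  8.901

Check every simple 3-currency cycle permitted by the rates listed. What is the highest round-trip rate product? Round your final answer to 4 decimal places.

CHF→PLN→INR→CHF: 4.423 × 26.75 × 0.008711 = 1.03064
CNY→PLN→INR→CNY: 0.4668 × 26.75 × 0.07742 = 0.96674
CHF→CNY→INR→CHF: 8.901 × 12.24 × 0.008711 = 0.94905
CHF→CNY→PLN→CHF: 8.901 × 0.4668 × 0.2169 = 0.90122
CHF→INR→PLN→CHF: 111.3 × 0.03638 × 0.2169 = 0.87825
Maximum is CHF→PLN→INR→CHF at 1.0306; arbitrage exists.

1.0306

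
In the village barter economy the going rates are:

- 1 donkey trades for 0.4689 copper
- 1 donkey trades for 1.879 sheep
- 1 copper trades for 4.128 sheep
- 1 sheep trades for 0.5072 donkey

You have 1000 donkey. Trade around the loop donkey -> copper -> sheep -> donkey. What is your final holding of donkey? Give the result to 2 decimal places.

981.75

1000 donkey × 0.4689 = 468.9 copper
468.9 copper × 4.128 = 1935.6192 sheep
1935.6192 sheep × 0.5072 = 981.74605824 donkey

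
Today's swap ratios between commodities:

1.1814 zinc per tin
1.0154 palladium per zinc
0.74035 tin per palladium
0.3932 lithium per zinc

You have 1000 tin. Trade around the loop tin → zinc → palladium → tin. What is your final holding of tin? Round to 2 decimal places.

1000 tin × 1.1814 = 1181.4 zinc
1181.4 zinc × 1.0154 = 1199.59356 palladium
1199.59356 palladium × 0.74035 = 888.119092146 tin

888.12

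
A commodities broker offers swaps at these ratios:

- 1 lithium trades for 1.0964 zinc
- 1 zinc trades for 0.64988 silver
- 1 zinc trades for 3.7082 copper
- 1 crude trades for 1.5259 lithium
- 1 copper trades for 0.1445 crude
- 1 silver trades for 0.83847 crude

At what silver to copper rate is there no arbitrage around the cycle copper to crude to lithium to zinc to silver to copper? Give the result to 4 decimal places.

Known legs of the cycle: 0.1445 × 1.5259 × 1.0964 × 0.64988 = 0.1571072109191816
For no arbitrage the full-cycle product must be 1, so the missing rate is 1 / 0.1571072109191816 ≈ 6.365080.

6.3651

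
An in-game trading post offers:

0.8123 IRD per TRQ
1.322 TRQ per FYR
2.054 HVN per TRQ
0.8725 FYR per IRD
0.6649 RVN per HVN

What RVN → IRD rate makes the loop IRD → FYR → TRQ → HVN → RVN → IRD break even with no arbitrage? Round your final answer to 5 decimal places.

0.63481

Known legs of the cycle: 0.8725 × 1.322 × 2.054 × 0.6649 = 1.575265142347
For no arbitrage the full-cycle product must be 1, so the missing rate is 1 / 1.575265142347 ≈ 0.6348138.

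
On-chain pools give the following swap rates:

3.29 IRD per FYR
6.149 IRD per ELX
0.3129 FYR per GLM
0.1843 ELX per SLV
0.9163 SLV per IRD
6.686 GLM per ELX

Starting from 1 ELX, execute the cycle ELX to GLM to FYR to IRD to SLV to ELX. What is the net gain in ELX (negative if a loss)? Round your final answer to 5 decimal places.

0.16233

1 ELX × 6.686 = 6.686 GLM
6.686 GLM × 0.3129 = 2.0920494 FYR
2.0920494 FYR × 3.29 = 6.882842526 IRD
6.882842526 IRD × 0.9163 = 6.3067486065738 SLV
6.3067486065738 SLV × 0.1843 = 1.16233376819155134 ELX
Net change: 1.16233376819155134 − 1 = 0.16233376819155134 ELX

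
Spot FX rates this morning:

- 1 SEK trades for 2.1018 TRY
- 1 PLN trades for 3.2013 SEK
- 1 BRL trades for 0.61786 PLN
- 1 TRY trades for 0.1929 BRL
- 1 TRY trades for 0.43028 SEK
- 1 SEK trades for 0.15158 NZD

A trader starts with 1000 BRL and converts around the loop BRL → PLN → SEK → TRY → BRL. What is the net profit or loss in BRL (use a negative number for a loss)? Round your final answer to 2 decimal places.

-198.06

1000 BRL × 0.61786 = 617.86 PLN
617.86 PLN × 3.2013 = 1977.955218 SEK
1977.955218 SEK × 2.1018 = 4157.2662771924 TRY
4157.2662771924 TRY × 0.1929 = 801.93666487041396 BRL
Net change: 801.93666487041396 − 1000 = -198.06333512958604 BRL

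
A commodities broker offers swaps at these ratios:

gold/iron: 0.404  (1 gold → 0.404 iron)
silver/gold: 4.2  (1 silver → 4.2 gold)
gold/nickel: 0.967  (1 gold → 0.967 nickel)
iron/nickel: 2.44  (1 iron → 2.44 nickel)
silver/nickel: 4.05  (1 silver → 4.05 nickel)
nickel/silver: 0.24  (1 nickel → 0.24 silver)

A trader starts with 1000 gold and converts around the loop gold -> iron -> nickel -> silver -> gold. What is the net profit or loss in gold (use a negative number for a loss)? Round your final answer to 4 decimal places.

-6.3539

1000 gold × 0.404 = 404 iron
404 iron × 2.44 = 985.76 nickel
985.76 nickel × 0.24 = 236.5824 silver
236.5824 silver × 4.2 = 993.64608 gold
Net change: 993.64608 − 1000 = -6.35392 gold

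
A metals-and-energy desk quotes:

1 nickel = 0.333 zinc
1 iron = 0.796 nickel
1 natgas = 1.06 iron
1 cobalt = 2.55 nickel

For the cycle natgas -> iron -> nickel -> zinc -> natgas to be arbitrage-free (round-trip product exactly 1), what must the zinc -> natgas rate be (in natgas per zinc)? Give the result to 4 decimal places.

3.5591

Known legs of the cycle: 1.06 × 0.796 × 0.333 = 0.28097208
For no arbitrage the full-cycle product must be 1, so the missing rate is 1 / 0.28097208 ≈ 3.559072.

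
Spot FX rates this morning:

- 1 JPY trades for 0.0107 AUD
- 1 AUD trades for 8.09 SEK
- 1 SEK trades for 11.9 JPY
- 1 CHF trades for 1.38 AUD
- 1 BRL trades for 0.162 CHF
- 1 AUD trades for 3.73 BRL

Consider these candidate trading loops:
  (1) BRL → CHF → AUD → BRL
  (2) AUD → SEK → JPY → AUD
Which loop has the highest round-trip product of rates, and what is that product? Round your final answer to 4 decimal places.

(1) 0.162 × 1.38 × 3.73 = 0.83388
(2) 8.09 × 11.9 × 0.0107 = 1.03010
Highest is cycle (2) at 1.0301 (>1, arbitrage).

1.0301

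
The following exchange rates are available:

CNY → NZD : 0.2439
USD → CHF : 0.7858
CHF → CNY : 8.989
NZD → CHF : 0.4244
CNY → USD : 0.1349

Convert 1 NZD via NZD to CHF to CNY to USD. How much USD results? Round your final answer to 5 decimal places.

0.51463

1 NZD × 0.4244 = 0.4244 CHF
0.4244 CHF × 8.989 = 3.8149316 CNY
3.8149316 CNY × 0.1349 = 0.51463427284 USD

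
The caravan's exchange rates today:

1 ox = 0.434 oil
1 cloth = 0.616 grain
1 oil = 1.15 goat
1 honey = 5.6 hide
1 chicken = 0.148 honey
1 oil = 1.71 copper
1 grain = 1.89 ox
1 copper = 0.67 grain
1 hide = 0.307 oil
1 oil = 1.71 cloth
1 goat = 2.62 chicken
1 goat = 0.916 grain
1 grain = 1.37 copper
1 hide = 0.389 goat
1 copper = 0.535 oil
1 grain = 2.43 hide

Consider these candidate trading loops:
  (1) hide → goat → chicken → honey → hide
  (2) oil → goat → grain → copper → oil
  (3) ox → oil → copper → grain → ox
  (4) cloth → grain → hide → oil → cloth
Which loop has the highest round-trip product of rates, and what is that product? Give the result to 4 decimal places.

0.9398

(1) 0.389 × 2.62 × 0.148 × 5.6 = 0.84470
(2) 1.15 × 0.916 × 1.37 × 0.535 = 0.77209
(3) 0.434 × 1.71 × 0.67 × 1.89 = 0.93977
(4) 0.616 × 2.43 × 0.307 × 1.71 = 0.78582
Highest is cycle (3) at 0.9398 (≤1, no arbitrage).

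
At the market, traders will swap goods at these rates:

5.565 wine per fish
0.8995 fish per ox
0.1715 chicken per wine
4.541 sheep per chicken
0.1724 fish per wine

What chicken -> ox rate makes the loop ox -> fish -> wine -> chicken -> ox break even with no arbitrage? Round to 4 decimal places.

Known legs of the cycle: 0.8995 × 5.565 × 0.1715 = 0.85848055125
For no arbitrage the full-cycle product must be 1, so the missing rate is 1 / 0.85848055125 ≈ 1.164849.

1.1648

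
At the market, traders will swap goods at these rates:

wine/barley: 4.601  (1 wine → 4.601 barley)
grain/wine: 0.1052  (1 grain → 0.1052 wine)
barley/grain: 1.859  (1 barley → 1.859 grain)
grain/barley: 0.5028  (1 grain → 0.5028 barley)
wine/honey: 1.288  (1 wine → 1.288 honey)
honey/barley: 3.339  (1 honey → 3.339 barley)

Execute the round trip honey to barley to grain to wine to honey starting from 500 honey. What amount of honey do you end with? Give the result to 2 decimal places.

500 honey × 3.339 = 1669.5 barley
1669.5 barley × 1.859 = 3103.6005 grain
3103.6005 grain × 0.1052 = 326.4987726 wine
326.4987726 wine × 1.288 = 420.5304191088 honey

420.53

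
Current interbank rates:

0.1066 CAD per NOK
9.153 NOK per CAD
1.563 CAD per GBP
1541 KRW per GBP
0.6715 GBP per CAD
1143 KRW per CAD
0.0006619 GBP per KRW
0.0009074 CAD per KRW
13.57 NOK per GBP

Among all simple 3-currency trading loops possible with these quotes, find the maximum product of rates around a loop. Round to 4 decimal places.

GBP→CAD→KRW→GBP: 1.563 × 1143 × 0.0006619 = 1.18249
NOK→CAD→GBP→NOK: 0.1066 × 0.6715 × 13.57 = 0.97137
GBP→KRW→CAD→GBP: 1541 × 0.0009074 × 0.6715 = 0.93896
Maximum is GBP→CAD→KRW→GBP at 1.1825; arbitrage exists.

1.1825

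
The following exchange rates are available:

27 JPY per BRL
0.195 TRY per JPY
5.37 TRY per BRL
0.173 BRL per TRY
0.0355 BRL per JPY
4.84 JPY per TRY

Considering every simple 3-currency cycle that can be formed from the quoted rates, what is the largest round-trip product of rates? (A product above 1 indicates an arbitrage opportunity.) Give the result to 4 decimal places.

0.9227

JPY→BRL→TRY→JPY: 0.0355 × 5.37 × 4.84 = 0.92267
JPY→TRY→BRL→JPY: 0.195 × 0.173 × 27 = 0.91085
Maximum is JPY→BRL→TRY→JPY at 0.9227; no arbitrage — every cycle loses value.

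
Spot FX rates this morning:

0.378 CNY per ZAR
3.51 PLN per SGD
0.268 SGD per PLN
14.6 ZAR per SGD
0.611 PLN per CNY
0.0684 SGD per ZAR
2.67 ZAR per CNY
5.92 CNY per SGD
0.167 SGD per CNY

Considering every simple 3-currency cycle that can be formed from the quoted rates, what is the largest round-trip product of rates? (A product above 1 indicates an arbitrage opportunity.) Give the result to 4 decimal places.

1.0812

SGD→CNY→ZAR→SGD: 5.92 × 2.67 × 0.0684 = 1.08116
PLN→SGD→CNY→PLN: 0.268 × 5.92 × 0.611 = 0.96939
SGD→ZAR→CNY→SGD: 14.6 × 0.378 × 0.167 = 0.92164
Maximum is SGD→CNY→ZAR→SGD at 1.0812; arbitrage exists.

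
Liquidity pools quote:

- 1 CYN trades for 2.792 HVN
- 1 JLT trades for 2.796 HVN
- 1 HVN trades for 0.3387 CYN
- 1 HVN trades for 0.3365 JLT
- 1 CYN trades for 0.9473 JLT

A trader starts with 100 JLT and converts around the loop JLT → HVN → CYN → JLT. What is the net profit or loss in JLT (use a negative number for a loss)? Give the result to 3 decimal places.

100 JLT × 2.796 = 279.6 HVN
279.6 HVN × 0.3387 = 94.70052 CYN
94.70052 CYN × 0.9473 = 89.709802596 JLT
Net change: 89.709802596 − 100 = -10.290197404 JLT

-10.290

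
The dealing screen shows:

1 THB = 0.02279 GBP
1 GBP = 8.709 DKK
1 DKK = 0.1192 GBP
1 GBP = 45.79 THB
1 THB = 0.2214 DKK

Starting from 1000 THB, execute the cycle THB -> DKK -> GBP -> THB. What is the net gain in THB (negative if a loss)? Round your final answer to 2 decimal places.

1000 THB × 0.2214 = 221.4 DKK
221.4 DKK × 0.1192 = 26.39088 GBP
26.39088 GBP × 45.79 = 1208.4383952 THB
Net change: 1208.4383952 − 1000 = 208.4383952 THB

208.44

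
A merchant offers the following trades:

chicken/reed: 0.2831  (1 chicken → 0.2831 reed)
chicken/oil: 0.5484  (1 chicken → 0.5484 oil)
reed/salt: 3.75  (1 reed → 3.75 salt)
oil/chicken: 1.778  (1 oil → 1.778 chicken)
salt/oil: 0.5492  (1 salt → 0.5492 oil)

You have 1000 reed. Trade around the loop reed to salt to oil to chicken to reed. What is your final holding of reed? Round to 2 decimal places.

1000 reed × 3.75 = 3750 salt
3750 salt × 0.5492 = 2059.5 oil
2059.5 oil × 1.778 = 3661.791 chicken
3661.791 chicken × 0.2831 = 1036.6530321 reed

1036.65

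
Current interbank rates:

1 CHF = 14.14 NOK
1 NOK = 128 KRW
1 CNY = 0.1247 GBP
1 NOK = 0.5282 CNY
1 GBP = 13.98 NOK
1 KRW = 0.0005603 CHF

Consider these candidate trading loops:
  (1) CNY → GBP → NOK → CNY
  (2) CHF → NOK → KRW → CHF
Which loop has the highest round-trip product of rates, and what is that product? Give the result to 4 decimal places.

1.0141

(1) 0.1247 × 13.98 × 0.5282 = 0.92081
(2) 14.14 × 128 × 0.0005603 = 1.01410
Highest is cycle (2) at 1.0141 (>1, arbitrage).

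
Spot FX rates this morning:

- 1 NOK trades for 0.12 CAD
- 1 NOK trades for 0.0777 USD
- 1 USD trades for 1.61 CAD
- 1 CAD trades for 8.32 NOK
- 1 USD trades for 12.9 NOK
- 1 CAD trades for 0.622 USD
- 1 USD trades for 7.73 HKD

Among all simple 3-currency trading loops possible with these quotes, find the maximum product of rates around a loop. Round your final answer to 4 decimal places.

1.0408

CAD→NOK→USD→CAD: 8.32 × 0.0777 × 1.61 = 1.04081
CAD→USD→NOK→CAD: 0.622 × 12.9 × 0.12 = 0.96286
Maximum is CAD→NOK→USD→CAD at 1.0408; arbitrage exists.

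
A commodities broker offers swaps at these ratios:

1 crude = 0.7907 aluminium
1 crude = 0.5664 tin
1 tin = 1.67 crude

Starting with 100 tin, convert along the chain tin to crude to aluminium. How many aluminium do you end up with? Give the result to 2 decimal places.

132.05

100 tin × 1.67 = 167 crude
167 crude × 0.7907 = 132.0469 aluminium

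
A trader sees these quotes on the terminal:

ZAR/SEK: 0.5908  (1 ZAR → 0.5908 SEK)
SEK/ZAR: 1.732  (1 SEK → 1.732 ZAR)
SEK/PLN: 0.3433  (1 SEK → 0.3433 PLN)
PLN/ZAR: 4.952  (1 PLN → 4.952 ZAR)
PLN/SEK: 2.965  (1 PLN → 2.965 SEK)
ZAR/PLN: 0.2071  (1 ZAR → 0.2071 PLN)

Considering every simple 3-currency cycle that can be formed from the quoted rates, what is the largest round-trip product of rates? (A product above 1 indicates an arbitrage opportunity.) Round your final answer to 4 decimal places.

1.0635

SEK→ZAR→PLN→SEK: 1.732 × 0.2071 × 2.965 = 1.06354
SEK→PLN→ZAR→SEK: 0.3433 × 4.952 × 0.5908 = 1.00437
Maximum is SEK→ZAR→PLN→SEK at 1.0635; arbitrage exists.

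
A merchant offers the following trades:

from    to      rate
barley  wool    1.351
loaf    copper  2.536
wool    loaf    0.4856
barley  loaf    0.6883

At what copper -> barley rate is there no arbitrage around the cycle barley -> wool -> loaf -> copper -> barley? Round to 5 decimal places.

0.60106

Known legs of the cycle: 1.351 × 0.4856 × 2.536 = 1.6637316416
For no arbitrage the full-cycle product must be 1, so the missing rate is 1 / 1.6637316416 ≈ 0.6010585.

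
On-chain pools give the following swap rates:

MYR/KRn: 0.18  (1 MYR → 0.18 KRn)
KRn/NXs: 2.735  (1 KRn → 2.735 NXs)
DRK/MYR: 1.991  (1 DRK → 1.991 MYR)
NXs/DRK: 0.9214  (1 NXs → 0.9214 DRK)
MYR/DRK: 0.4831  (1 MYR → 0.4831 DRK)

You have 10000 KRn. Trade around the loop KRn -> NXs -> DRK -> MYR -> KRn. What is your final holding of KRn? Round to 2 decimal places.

10000 KRn × 2.735 = 27350 NXs
27350 NXs × 0.9214 = 25200.29 DRK
25200.29 DRK × 1.991 = 50173.77739 MYR
50173.77739 MYR × 0.18 = 9031.2799302 KRn

9031.28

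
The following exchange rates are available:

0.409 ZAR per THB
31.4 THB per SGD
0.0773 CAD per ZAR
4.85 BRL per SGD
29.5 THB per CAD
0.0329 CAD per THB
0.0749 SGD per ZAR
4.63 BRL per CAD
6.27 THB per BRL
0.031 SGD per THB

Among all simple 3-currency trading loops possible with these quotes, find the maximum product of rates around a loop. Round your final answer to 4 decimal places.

THB→ZAR→SGD→THB: 0.409 × 0.0749 × 31.4 = 0.96191
CAD→BRL→THB→CAD: 4.63 × 6.27 × 0.0329 = 0.95509
THB→SGD→BRL→THB: 0.031 × 4.85 × 6.27 = 0.94269
CAD→THB→ZAR→CAD: 29.5 × 0.409 × 0.0773 = 0.93266
Maximum is THB→ZAR→SGD→THB at 0.9619; no arbitrage — every cycle loses value.

0.9619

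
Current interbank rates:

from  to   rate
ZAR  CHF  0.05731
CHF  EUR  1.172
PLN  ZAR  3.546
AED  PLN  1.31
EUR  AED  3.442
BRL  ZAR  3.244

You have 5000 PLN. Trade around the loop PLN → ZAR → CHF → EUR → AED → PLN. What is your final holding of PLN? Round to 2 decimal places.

5000 PLN × 3.546 = 17730 ZAR
17730 ZAR × 0.05731 = 1016.1063 CHF
1016.1063 CHF × 1.172 = 1190.8765836 EUR
1190.8765836 EUR × 3.442 = 4098.9972007512 AED
4098.9972007512 AED × 1.31 = 5369.686332984072 PLN

5369.69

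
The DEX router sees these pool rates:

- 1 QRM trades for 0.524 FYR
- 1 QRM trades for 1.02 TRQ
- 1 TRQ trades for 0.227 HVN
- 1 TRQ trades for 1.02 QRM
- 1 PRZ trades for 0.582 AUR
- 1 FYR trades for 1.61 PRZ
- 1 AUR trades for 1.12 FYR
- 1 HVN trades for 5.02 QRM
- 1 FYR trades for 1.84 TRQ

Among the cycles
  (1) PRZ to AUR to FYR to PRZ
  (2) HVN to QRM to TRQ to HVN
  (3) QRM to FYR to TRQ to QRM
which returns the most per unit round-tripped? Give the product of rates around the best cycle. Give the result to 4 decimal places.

1.1623

(1) 0.582 × 1.12 × 1.61 = 1.04946
(2) 5.02 × 1.02 × 0.227 = 1.16233
(3) 0.524 × 1.84 × 1.02 = 0.98344
Highest is cycle (2) at 1.1623 (>1, arbitrage).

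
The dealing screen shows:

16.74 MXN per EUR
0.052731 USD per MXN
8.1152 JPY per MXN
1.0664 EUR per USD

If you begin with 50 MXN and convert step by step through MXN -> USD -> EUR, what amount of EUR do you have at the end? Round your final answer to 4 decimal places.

50 MXN × 0.052731 = 2.63655 USD
2.63655 USD × 1.0664 = 2.81161692 EUR

2.8116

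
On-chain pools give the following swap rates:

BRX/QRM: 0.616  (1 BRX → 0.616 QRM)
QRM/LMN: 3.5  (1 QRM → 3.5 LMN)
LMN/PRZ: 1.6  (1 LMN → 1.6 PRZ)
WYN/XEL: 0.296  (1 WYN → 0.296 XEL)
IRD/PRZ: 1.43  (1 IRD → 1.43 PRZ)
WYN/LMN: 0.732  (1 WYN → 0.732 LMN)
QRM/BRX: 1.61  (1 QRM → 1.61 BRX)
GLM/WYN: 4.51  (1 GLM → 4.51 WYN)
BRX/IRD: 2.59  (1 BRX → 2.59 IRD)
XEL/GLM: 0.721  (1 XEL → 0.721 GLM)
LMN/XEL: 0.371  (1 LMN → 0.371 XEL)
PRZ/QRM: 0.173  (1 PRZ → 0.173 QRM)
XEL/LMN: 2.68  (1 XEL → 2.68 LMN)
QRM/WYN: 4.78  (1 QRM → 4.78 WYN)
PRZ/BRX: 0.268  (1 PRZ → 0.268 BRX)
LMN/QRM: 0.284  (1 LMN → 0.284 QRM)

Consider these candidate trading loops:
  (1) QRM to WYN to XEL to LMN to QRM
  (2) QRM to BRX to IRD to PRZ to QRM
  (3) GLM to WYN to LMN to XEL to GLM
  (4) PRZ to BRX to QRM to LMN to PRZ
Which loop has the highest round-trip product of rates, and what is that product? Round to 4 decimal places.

(1) 4.78 × 0.296 × 2.68 × 0.284 = 1.07689
(2) 1.61 × 2.59 × 1.43 × 0.173 = 1.03159
(3) 4.51 × 0.732 × 0.371 × 0.721 = 0.88307
(4) 0.268 × 0.616 × 3.5 × 1.6 = 0.92449
Highest is cycle (1) at 1.0769 (>1, arbitrage).

1.0769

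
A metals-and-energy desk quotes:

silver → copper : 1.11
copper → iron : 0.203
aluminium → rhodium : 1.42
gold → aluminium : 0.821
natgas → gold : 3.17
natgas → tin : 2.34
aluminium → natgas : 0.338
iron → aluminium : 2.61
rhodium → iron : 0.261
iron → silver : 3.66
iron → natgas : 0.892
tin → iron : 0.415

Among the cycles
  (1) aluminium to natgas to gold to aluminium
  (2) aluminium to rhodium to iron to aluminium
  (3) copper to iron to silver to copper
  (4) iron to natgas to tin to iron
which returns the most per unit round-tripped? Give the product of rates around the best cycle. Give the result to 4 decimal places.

0.9673

(1) 0.338 × 3.17 × 0.821 = 0.87967
(2) 1.42 × 0.261 × 2.61 = 0.96732
(3) 0.203 × 3.66 × 1.11 = 0.82471
(4) 0.892 × 2.34 × 0.415 = 0.86622
Highest is cycle (2) at 0.9673 (≤1, no arbitrage).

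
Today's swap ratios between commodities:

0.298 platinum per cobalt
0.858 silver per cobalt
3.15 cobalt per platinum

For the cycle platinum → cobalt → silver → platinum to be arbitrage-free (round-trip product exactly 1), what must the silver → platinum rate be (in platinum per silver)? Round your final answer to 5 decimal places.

0.37000

Known legs of the cycle: 3.15 × 0.858 = 2.7027
For no arbitrage the full-cycle product must be 1, so the missing rate is 1 / 2.7027 ≈ 0.3700004.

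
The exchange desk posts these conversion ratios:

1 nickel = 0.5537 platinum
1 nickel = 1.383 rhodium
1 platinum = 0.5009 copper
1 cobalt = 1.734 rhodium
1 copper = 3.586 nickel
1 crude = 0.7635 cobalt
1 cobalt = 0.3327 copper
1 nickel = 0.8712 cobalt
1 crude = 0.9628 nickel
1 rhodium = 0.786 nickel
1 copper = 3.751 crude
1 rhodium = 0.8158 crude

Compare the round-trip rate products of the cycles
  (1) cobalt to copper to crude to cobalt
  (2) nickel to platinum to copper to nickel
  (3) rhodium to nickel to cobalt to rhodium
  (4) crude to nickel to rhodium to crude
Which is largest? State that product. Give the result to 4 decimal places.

(1) 0.3327 × 3.751 × 0.7635 = 0.95282
(2) 0.5537 × 0.5009 × 3.586 = 0.99457
(3) 0.786 × 0.8712 × 1.734 = 1.18738
(4) 0.9628 × 1.383 × 0.8158 = 1.08628
Highest is cycle (3) at 1.1874 (>1, arbitrage).

1.1874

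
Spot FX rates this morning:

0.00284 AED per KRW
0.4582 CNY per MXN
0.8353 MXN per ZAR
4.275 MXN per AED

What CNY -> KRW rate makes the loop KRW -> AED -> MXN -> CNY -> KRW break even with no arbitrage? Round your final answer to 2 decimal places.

179.76

Known legs of the cycle: 0.00284 × 4.275 × 0.4582 = 0.0055630062
For no arbitrage the full-cycle product must be 1, so the missing rate is 1 / 0.0055630062 ≈ 179.7589.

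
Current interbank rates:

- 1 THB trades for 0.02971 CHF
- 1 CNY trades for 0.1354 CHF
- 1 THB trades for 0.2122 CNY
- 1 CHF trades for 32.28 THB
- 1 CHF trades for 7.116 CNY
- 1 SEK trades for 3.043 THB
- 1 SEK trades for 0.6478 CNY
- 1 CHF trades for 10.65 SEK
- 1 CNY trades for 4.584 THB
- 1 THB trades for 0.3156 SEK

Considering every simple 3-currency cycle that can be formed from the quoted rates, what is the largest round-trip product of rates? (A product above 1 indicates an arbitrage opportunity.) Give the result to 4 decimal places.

CNY→THB→CHF→CNY: 4.584 × 0.02971 × 7.116 = 0.96913
SEK→THB→CHF→SEK: 3.043 × 0.02971 × 10.65 = 0.96284
SEK→CNY→THB→SEK: 0.6478 × 4.584 × 0.3156 = 0.93718
SEK→CNY→CHF→SEK: 0.6478 × 0.1354 × 10.65 = 0.93413
CNY→CHF→THB→CNY: 0.1354 × 32.28 × 0.2122 = 0.92747
Maximum is CNY→THB→CHF→CNY at 0.9691; no arbitrage — every cycle loses value.

0.9691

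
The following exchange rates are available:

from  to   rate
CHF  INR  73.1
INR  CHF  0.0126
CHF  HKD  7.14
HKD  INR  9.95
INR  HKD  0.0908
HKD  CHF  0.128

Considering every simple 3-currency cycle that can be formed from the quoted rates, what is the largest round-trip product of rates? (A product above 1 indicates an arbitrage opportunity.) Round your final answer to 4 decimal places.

HKD→INR→CHF→HKD: 9.95 × 0.0126 × 7.14 = 0.89514
HKD→CHF→INR→HKD: 0.128 × 73.1 × 0.0908 = 0.84960
Maximum is HKD→INR→CHF→HKD at 0.8951; no arbitrage — every cycle loses value.

0.8951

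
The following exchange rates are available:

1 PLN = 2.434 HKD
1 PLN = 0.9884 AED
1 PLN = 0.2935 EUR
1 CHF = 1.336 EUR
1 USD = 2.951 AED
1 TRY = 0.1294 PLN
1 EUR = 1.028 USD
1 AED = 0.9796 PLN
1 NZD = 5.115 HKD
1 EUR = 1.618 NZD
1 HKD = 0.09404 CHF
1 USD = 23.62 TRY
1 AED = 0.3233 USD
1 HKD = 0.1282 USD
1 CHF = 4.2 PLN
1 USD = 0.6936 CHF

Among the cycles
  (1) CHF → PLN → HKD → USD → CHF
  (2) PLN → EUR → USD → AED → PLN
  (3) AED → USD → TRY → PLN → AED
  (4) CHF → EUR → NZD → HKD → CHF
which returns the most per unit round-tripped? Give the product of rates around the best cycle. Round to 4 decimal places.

1.0398

(1) 4.2 × 2.434 × 0.1282 × 0.6936 = 0.90901
(2) 0.2935 × 1.028 × 2.951 × 0.9796 = 0.87221
(3) 0.3233 × 23.62 × 0.1294 × 0.9884 = 0.97668
(4) 1.336 × 1.618 × 5.115 × 0.09404 = 1.03978
Highest is cycle (4) at 1.0398 (>1, arbitrage).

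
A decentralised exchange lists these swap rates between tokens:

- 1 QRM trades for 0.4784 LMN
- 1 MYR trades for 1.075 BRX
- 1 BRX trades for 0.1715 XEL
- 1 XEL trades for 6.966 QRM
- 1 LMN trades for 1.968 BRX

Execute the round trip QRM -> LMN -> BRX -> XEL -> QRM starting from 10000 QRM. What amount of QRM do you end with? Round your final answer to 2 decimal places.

11247.70

10000 QRM × 0.4784 = 4784 LMN
4784 LMN × 1.968 = 9414.912 BRX
9414.912 BRX × 0.1715 = 1614.657408 XEL
1614.657408 XEL × 6.966 = 11247.703504128 QRM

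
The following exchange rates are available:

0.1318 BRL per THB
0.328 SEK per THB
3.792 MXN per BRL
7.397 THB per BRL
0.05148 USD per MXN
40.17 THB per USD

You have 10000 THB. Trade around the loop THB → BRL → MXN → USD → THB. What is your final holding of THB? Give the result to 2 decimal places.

10335.32

10000 THB × 0.1318 = 1318 BRL
1318 BRL × 3.792 = 4997.856 MXN
4997.856 MXN × 0.05148 = 257.28962688 USD
257.28962688 USD × 40.17 = 10335.3243117696 THB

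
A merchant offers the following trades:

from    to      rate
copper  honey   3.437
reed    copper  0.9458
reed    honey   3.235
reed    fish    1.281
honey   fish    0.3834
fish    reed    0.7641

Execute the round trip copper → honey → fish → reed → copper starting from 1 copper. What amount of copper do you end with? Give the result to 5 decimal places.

1 copper × 3.437 = 3.437 honey
3.437 honey × 0.3834 = 1.3177458 fish
1.3177458 fish × 0.7641 = 1.00688956578 reed
1.00688956578 reed × 0.9458 = 0.952316151314724 copper

0.95232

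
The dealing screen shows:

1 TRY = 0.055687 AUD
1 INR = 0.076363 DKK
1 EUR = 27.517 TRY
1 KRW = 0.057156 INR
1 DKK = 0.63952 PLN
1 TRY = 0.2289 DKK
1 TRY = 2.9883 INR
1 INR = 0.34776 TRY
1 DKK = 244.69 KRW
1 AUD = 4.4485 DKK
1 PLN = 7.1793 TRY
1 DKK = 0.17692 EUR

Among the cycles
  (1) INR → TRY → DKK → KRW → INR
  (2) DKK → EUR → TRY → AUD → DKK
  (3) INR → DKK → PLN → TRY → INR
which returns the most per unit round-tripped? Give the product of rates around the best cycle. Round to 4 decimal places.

(1) 0.34776 × 0.2289 × 244.69 × 0.057156 = 1.11328
(2) 0.17692 × 27.517 × 0.055687 × 4.4485 = 1.20599
(3) 0.076363 × 0.63952 × 7.1793 × 2.9883 = 1.04772
Highest is cycle (2) at 1.2060 (>1, arbitrage).

1.2060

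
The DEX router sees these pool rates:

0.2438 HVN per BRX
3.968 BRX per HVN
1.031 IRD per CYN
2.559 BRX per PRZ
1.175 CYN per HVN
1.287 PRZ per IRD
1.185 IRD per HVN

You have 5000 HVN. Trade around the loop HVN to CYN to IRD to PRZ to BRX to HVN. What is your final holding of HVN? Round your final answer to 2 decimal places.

5000 HVN × 1.175 = 5875 CYN
5875 CYN × 1.031 = 6057.125 IRD
6057.125 IRD × 1.287 = 7795.519875 PRZ
7795.519875 PRZ × 2.559 = 19948.735360125 BRX
19948.735360125 BRX × 0.2438 = 4863.501680798475 HVN

4863.50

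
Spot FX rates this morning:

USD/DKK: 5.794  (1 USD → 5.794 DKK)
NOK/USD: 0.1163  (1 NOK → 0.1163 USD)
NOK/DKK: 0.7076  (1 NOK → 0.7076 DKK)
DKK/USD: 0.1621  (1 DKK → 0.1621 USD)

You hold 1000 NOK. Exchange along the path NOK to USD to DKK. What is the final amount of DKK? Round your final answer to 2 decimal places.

673.84

1000 NOK × 0.1163 = 116.3 USD
116.3 USD × 5.794 = 673.8422 DKK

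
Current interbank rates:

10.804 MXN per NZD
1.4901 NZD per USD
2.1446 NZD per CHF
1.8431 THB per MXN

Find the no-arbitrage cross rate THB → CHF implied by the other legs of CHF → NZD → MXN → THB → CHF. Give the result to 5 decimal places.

0.02342

Known legs of the cycle: 2.1446 × 10.804 × 1.8431 = 42.70510325704
For no arbitrage the full-cycle product must be 1, so the missing rate is 1 / 42.70510325704 ≈ 0.0234164.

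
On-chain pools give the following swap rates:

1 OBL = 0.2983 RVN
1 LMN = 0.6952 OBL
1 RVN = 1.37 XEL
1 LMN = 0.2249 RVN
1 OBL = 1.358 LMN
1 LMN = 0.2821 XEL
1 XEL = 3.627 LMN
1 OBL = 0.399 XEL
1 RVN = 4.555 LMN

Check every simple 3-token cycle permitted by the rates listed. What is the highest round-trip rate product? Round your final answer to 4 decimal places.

XEL→LMN→RVN→XEL: 3.627 × 0.2249 × 1.37 = 1.11753
XEL→LMN→OBL→XEL: 3.627 × 0.6952 × 0.399 = 1.00607
RVN→LMN→OBL→RVN: 4.555 × 0.6952 × 0.2983 = 0.94461
Maximum is XEL→LMN→RVN→XEL at 1.1175; arbitrage exists.

1.1175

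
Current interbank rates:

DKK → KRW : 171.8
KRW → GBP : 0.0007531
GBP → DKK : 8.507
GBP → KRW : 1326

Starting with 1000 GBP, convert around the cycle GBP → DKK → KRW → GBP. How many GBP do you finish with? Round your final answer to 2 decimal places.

1000 GBP × 8.507 = 8507 DKK
8507 DKK × 171.8 = 1461502.6 KRW
1461502.6 KRW × 0.0007531 = 1100.65760806 GBP

1100.66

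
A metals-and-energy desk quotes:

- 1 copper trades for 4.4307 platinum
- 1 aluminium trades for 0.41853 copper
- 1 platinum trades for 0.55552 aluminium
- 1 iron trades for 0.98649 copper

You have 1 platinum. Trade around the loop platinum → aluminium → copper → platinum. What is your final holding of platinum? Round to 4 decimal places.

1.0301

1 platinum × 0.55552 = 0.55552 aluminium
0.55552 aluminium × 0.41853 = 0.2325017856 copper
0.2325017856 copper × 4.4307 = 1.03014566145792 platinum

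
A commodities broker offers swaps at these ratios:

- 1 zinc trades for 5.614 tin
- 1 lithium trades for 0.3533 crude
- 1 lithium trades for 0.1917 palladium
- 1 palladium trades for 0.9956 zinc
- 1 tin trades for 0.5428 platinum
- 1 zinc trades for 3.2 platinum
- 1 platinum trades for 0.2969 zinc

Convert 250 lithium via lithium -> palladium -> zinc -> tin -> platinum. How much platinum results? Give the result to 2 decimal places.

145.40

250 lithium × 0.1917 = 47.925 palladium
47.925 palladium × 0.9956 = 47.71413 zinc
47.71413 zinc × 5.614 = 267.86712582 tin
267.86712582 tin × 0.5428 = 145.398275895096 platinum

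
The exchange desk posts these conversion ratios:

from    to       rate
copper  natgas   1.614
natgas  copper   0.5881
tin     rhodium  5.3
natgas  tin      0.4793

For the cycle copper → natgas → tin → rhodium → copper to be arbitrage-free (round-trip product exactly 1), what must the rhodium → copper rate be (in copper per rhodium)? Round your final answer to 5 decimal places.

0.24390

Known legs of the cycle: 1.614 × 0.4793 × 5.3 = 4.10002806
For no arbitrage the full-cycle product must be 1, so the missing rate is 1 / 4.10002806 ≈ 0.2439008.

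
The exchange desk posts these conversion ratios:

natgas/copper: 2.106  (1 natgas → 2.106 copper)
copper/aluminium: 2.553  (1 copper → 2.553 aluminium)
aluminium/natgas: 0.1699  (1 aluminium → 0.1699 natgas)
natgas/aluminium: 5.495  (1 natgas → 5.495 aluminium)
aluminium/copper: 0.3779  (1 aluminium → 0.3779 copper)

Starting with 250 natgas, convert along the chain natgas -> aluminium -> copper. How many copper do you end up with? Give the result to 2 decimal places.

250 natgas × 5.495 = 1373.75 aluminium
1373.75 aluminium × 0.3779 = 519.140125 copper

519.14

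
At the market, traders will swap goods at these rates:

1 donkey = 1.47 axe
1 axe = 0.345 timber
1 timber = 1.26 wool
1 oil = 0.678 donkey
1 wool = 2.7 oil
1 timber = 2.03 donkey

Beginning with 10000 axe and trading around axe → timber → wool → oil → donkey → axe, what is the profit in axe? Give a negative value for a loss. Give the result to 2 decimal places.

10000 axe × 0.345 = 3450 timber
3450 timber × 1.26 = 4347 wool
4347 wool × 2.7 = 11736.9 oil
11736.9 oil × 0.678 = 7957.6182 donkey
7957.6182 donkey × 1.47 = 11697.698754 axe
Net change: 11697.698754 − 10000 = 1697.698754 axe

1697.70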